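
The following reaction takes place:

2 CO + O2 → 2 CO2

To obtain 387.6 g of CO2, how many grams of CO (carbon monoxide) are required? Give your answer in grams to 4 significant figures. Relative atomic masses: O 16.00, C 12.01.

M(CO2) = 12.01 + 2(16.00) = 44.01 g/mol.
M(CO) = 12.01 + 16.00 = 28.01 g/mol.
n(CO2) = 387.60 g / 44.01 g/mol = 8.8071 mol.
From the equation the CO2:CO mole ratio is 2:2, so n(CO) = 8.8071 × 2/2 = 8.8071 mol.
Mass of CO = 8.8071 mol × 28.01 g/mol = 246.69 g.

246.7 g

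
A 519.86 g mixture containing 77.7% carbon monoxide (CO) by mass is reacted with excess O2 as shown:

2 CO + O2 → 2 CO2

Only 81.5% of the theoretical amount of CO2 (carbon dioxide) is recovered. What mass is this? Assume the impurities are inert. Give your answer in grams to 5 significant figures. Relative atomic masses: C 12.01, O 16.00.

517.25 g

Pure CO available = 519.86 g × 0.777 = 403.931 g.
M(CO) = 12.01 + 16.00 = 28.01 g/mol.
M(CO2) = 12.01 + 2(16.00) = 44.01 g/mol.
n(CO) = 403.931 g / 28.01 g/mol = 14.4210 mol.
From the equation the CO:CO2 mole ratio is 2:2, so n(CO2) = 14.4210 × 2/2 = 14.4210 mol.
Mass of CO2 = 14.4210 mol × 44.01 g/mol = 634.667 g.
Actual mass collected = 634.667 g × 0.815 = 517.253 g.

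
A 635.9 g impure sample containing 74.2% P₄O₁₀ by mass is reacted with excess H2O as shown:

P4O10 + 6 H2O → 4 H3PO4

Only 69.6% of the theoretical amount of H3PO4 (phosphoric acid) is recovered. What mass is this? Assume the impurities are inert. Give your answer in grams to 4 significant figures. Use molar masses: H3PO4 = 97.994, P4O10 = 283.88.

453.4 g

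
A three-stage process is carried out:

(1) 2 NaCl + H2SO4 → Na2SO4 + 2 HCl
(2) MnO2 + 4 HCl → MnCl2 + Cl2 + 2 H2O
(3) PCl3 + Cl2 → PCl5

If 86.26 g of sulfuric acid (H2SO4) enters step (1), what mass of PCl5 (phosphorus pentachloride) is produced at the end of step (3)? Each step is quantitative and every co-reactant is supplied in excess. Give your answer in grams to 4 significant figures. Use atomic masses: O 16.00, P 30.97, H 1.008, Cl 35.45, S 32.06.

M(H2SO4) = 2(1.008) + 32.06 + 4(16.00) = 98.076 g/mol.
M(PCl5) = 30.97 + 5(35.45) = 208.22 g/mol.
n(H2SO4) = 86.26 / 98.076 = 0.87952 mol.
Reaction (1): H2SO4→HCl ratio 1:2 ⇒ n(HCl) = 1.7590 mol.
Reaction (2): HCl→Cl2 ratio 4:1 ⇒ n(Cl2) = 0.43976 mol.
Reaction (3): Cl2→PCl5 ratio 1:1 ⇒ n(PCl5) = 0.43976 mol.
Mass of PCl5 = 0.43976 × 208.22 = 91.567 g.

91.57 g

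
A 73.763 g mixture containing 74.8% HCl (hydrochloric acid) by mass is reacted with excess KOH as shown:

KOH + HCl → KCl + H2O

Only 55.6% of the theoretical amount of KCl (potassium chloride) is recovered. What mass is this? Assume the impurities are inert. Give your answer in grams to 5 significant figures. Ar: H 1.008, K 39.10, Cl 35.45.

Pure HCl available = 73.763 g × 0.748 = 55.1747 g.
M(HCl) = 1.008 + 35.45 = 36.458 g/mol.
M(KCl) = 39.10 + 35.45 = 74.55 g/mol.
n(HCl) = 55.1747 g / 36.458 g/mol = 1.51338 mol.
From the equation the HCl:KCl mole ratio is 1:1, so n(KCl) = 1.51338 × 1/1 = 1.51338 mol.
Mass of KCl = 1.51338 mol × 74.55 g/mol = 112.822 g.
Actual mass collected = 112.822 g × 0.556 = 62.7292 g.

62.729 g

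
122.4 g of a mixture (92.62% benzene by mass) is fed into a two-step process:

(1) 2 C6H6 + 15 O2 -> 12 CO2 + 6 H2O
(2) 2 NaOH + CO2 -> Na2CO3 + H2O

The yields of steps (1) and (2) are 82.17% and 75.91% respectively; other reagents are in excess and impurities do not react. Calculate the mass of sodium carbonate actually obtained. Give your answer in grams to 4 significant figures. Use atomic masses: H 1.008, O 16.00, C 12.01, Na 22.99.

575.7 g

Pure C6H6 = 122.4 × 0.9262 = 113.37 g.
M(C6H6) = 6(12.01) + 6(1.008) = 78.108 g/mol.
M(Na2CO3) = 2(22.99) + 12.01 + 3(16.00) = 105.99 g/mol.
n(C6H6) = 113.37 / 78.108 = 1.4514 mol.
Step 1 (C6H6:CO2 = 2:12): theoretical n(CO2) = 8.7085 mol; at 82.17% yield, n(CO2) = 7.1558 mol.
Step 2 (CO2:Na2CO3 = 1:1): theoretical n(Na2CO3) = 7.1558 mol, so theoretical mass = 7.1558 × 105.99 = 758.44 g.
At 75.91% yield, actual mass of Na2CO3 = 758.44 × 0.7591 = 575.73 g.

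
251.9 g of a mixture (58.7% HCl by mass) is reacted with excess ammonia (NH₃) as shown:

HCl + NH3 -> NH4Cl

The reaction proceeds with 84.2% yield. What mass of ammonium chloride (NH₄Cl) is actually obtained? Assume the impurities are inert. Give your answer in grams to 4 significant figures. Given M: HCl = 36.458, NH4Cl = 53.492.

182.7 g

Pure HCl available = 251.9 g × 0.587 = 147.87 g.
n(HCl) = 147.87 g / 36.458 g/mol = 4.0558 mol.
From the equation the HCl:NH4Cl mole ratio is 1:1, so n(NH4Cl) = 4.0558 × 1/1 = 4.0558 mol.
Mass of NH4Cl = 4.0558 mol × 53.492 g/mol = 216.95 g.
Actual mass collected = 216.95 g × 0.842 = 182.67 g.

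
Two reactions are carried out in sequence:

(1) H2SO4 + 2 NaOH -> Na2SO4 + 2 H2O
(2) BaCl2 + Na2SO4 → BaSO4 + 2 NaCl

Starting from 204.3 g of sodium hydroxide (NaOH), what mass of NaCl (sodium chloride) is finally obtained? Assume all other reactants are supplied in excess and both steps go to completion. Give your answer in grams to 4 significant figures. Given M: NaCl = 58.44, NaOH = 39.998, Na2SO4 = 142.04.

298.5 g

n(NaOH) = 204.30 / 39.998 = 5.1078 mol.
Step 1 gives a 2:1 ratio of NaOH to Na2SO4, so n(Na2SO4) = 2.5539 mol.
In step 2 the Na2SO4:NaCl ratio is 1:2, so n(NaCl) = 5.1078 mol.
Mass of NaCl = 5.1078 × 58.44 = 298.50 g.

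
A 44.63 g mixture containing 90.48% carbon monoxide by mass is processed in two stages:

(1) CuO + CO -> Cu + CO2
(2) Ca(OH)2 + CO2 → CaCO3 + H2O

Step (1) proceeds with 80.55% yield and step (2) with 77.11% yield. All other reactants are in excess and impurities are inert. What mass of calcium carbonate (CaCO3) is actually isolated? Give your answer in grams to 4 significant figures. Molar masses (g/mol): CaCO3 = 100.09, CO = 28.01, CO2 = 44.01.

89.63 g

Pure CO = 44.63 × 0.9048 = 40.381 g.
n(CO) = 40.381 / 28.01 = 1.4417 mol.
Step 1 (CO:CO2 = 1:1): theoretical n(CO2) = 1.4417 mol; at 80.55% yield, n(CO2) = 1.1613 mol.
Step 2 (CO2:CaCO3 = 1:1): theoretical n(CaCO3) = 1.1613 mol, so theoretical mass = 1.1613 × 100.09 = 116.23 g.
At 77.11% yield, actual mass of CaCO3 = 116.23 × 0.7711 = 89.626 g.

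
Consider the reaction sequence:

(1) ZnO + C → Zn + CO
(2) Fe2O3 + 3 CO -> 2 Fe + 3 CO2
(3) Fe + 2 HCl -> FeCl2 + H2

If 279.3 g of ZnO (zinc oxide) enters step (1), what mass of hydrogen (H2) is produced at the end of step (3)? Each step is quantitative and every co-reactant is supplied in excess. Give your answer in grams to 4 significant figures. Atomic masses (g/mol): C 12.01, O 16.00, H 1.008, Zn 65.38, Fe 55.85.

M(ZnO) = 65.38 + 16.00 = 81.38 g/mol.
M(H2) = 2(1.008) = 2.016 g/mol.
n(ZnO) = 279.3 / 81.38 = 3.4320 mol.
Reaction (1): ZnO→CO ratio 1:1 ⇒ n(CO) = 3.4320 mol.
Reaction (2): CO→Fe ratio 3:2 ⇒ n(Fe) = 2.2880 mol.
Reaction (3): Fe→H2 ratio 1:1 ⇒ n(H2) = 2.2880 mol.
Mass of H2 = 2.2880 × 2.016 = 4.6127 g.

4.613 g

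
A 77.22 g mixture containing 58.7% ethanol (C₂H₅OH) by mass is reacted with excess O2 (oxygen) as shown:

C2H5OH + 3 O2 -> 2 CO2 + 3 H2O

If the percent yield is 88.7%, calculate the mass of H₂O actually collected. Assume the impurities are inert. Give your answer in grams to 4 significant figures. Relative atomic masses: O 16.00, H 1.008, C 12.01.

47.17 g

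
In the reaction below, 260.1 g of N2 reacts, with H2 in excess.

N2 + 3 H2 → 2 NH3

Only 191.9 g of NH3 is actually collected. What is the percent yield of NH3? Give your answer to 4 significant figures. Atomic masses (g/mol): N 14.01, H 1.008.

60.68 %

M(N2) = 2(14.01) = 28.02 g/mol.
M(NH3) = 14.01 + 3(1.008) = 17.034 g/mol.
n(N2) = 260.10 g / 28.02 g/mol = 9.2827 mol.
From the equation the N2:NH3 mole ratio is 1:2, so n(NH3) = 9.2827 × 2/1 = 18.565 mol.
Mass of NH3 = 18.565 mol × 17.034 g/mol = 316.24 g.
This is the theoretical yield. Percent yield = 191.9 g / 316.24 g × 100% = 60.681%.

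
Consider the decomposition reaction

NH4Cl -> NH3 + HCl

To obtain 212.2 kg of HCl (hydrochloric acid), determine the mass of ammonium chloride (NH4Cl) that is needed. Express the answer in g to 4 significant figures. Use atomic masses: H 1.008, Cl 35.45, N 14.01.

M(HCl) = 1.008 + 35.45 = 36.458 g/mol.
M(NH4Cl) = 14.01 + 4(1.008) + 35.45 = 53.492 g/mol.
Convert: 212.2 kg = 212200 g.
n(HCl) = 212200 g / 36.458 g/mol = 5820.4 mol.
From the equation the HCl:NH4Cl mole ratio is 1:1, so n(NH4Cl) = 5820.4 × 1/1 = 5820.4 mol.
Mass of NH4Cl = 5820.4 mol × 53.492 g/mol = 311340 g.

311300 g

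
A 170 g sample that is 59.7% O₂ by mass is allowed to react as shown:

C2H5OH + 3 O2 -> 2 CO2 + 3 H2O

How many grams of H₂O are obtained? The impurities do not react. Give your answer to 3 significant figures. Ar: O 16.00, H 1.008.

Mass of pure O2 = 170 g × 0.597 = 101.5 g.
M(O2) = 2(16.00) = 32.00 g/mol.
M(H2O) = 2(1.008) + 16.00 = 18.016 g/mol.
n(O2) = 101.5 g / 32.00 g/mol = 3.172 mol.
From the equation the O2:H2O mole ratio is 3:3, so n(H2O) = 3.172 × 3/3 = 3.172 mol.
Mass of H2O = 3.172 mol × 18.016 g/mol = 57.14 g.

57.1 g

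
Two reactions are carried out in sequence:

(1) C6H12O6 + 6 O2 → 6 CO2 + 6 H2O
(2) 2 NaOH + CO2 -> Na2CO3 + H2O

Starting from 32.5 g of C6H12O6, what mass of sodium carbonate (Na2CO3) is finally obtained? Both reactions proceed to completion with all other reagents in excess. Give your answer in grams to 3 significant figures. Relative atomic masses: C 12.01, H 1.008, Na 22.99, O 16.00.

M(C6H12O6) = 6(12.01) + 12(1.008) + 6(16.00) = 180.156 g/mol.
M(Na2CO3) = 2(22.99) + 12.01 + 3(16.00) = 105.99 g/mol.
n(C6H12O6) = 32.50 / 180.156 = 0.1804 mol.
Step 1 gives a 1:6 ratio of C6H12O6 to CO2, so n(CO2) = 1.082 mol.
In step 2 the CO2:Na2CO3 ratio is 1:1, so n(Na2CO3) = 1.082 mol.
Mass of Na2CO3 = 1.082 × 105.99 = 114.7 g.

115 g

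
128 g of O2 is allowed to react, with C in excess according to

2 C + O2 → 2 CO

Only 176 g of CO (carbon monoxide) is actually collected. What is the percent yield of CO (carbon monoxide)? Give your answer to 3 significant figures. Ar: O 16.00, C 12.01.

M(O2) = 2(16.00) = 32.00 g/mol.
M(CO) = 12.01 + 16.00 = 28.01 g/mol.
n(O2) = 128.0 g / 32.00 g/mol = 4.000 mol.
From the equation the O2:CO mole ratio is 1:2, so n(CO) = 4.000 × 2/1 = 8.000 mol.
Mass of CO = 8.000 mol × 28.01 g/mol = 224.1 g.
This is the theoretical yield. Percent yield = 176 g / 224.1 g × 100% = 78.54%.

78.5 %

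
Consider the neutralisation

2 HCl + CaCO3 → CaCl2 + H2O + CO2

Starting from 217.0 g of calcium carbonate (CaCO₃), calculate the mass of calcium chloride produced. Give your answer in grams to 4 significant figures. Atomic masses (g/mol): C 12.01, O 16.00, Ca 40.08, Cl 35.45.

M(CaCO3) = 40.08 + 12.01 + 3(16.00) = 100.09 g/mol.
M(CaCl2) = 40.08 + 2(35.45) = 110.98 g/mol.
n(CaCO3) = 217.00 g / 100.09 g/mol = 2.1680 mol.
From the equation the CaCO3:CaCl2 mole ratio is 1:1, so n(CaCl2) = 2.1680 × 1/1 = 2.1680 mol.
Mass of CaCl2 = 2.1680 mol × 110.98 g/mol = 240.61 g.

240.6 g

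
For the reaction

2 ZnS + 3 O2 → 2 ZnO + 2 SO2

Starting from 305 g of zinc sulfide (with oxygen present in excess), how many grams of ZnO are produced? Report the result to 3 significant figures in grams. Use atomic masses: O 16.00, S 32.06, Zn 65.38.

255 g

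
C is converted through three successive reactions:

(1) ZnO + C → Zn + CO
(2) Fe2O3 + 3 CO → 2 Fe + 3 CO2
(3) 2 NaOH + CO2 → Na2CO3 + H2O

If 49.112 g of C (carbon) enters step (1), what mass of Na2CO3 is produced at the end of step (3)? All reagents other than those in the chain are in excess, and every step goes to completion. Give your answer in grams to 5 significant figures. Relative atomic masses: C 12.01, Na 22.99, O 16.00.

433.42 g

M(C) = 12.01 g/mol.
M(Na2CO3) = 2(22.99) + 12.01 + 3(16.00) = 105.99 g/mol.
n(C) = 49.112 / 12.01 = 4.08926 mol.
Reaction (1): C→CO ratio 1:1 ⇒ n(CO) = 4.08926 mol.
Reaction (2): CO→CO2 ratio 3:3 ⇒ n(CO2) = 4.08926 mol.
Reaction (3): CO2→Na2CO3 ratio 1:1 ⇒ n(Na2CO3) = 4.08926 mol.
Mass of Na2CO3 = 4.08926 × 105.99 = 433.421 g.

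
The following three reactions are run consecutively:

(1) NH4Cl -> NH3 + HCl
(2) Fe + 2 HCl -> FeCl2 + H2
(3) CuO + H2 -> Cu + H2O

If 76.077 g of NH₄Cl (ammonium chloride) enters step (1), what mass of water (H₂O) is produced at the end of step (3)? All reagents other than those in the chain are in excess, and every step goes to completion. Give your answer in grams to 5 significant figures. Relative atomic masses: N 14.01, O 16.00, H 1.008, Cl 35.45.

12.811 g

M(NH4Cl) = 14.01 + 4(1.008) + 35.45 = 53.492 g/mol.
M(H2O) = 2(1.008) + 16.00 = 18.016 g/mol.
n(NH4Cl) = 76.077 / 53.492 = 1.42221 mol.
Reaction (1): NH4Cl→HCl ratio 1:1 ⇒ n(HCl) = 1.42221 mol.
Reaction (2): HCl→H2 ratio 2:1 ⇒ n(H2) = 0.711106 mol.
Reaction (3): H2→H2O ratio 1:1 ⇒ n(H2O) = 0.711106 mol.
Mass of H2O = 0.711106 × 18.016 = 12.8113 g.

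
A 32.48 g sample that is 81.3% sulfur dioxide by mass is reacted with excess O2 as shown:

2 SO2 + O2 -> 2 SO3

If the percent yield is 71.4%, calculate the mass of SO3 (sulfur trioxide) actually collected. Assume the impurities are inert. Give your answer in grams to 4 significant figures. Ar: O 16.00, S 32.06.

23.56 g

Pure SO2 available = 32.48 g × 0.813 = 26.406 g.
M(SO2) = 32.06 + 2(16.00) = 64.06 g/mol.
M(SO3) = 32.06 + 3(16.00) = 80.06 g/mol.
n(SO2) = 26.406 g / 64.06 g/mol = 0.41221 mol.
From the equation the SO2:SO3 mole ratio is 2:2, so n(SO3) = 0.41221 × 2/2 = 0.41221 mol.
Mass of SO3 = 0.41221 mol × 80.06 g/mol = 33.002 g.
Actual mass collected = 33.002 g × 0.714 = 23.563 g.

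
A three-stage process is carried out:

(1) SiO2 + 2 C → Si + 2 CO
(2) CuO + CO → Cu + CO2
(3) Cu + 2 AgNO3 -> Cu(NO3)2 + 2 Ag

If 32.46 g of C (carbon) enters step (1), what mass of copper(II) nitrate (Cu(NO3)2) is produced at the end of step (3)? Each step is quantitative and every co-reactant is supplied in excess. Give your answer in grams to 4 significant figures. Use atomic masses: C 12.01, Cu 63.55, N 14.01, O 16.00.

507.0 g

M(C) = 12.01 g/mol.
M(Cu(NO3)2) = 63.55 + 2(14.01) + 6(16.00) = 187.57 g/mol.
n(C) = 32.46 / 12.01 = 2.7027 mol.
Reaction (1): C→CO ratio 2:2 ⇒ n(CO) = 2.7027 mol.
Reaction (2): CO→Cu ratio 1:1 ⇒ n(Cu) = 2.7027 mol.
Reaction (3): Cu→Cu(NO3)2 ratio 1:1 ⇒ n(Cu(NO3)2) = 2.7027 mol.
Mass of Cu(NO3)2 = 2.7027 × 187.57 = 506.95 g.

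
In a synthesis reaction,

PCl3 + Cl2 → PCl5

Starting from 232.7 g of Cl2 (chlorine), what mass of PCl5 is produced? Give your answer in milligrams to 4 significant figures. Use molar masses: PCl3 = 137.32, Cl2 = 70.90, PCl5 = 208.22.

n(Cl2) = 232.70 g / 70.90 g/mol = 3.2821 mol.
From the equation the Cl2:PCl5 mole ratio is 1:1, so n(PCl5) = 3.2821 × 1/1 = 3.2821 mol.
Mass of PCl5 = 3.2821 mol × 208.22 g/mol = 683.40 g.
Converting to mg: 683.40 g = 683400 mg.

683400 mg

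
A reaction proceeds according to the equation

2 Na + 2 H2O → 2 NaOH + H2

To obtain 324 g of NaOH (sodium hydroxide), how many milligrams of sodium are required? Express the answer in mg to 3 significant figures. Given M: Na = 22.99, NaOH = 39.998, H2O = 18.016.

186000 mg

n(NaOH) = 324.0 g / 39.998 g/mol = 8.100 mol.
From the equation the NaOH:Na mole ratio is 2:2, so n(Na) = 8.100 × 2/2 = 8.100 mol.
Mass of Na = 8.100 mol × 22.99 g/mol = 186.2 g.
Converting to mg: 186.2 g = 186000 mg.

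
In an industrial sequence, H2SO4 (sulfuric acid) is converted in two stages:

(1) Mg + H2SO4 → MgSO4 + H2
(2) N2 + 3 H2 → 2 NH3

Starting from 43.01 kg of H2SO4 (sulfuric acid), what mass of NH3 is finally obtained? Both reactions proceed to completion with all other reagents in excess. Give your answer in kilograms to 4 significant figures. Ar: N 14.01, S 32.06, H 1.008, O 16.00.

4.980 kg

M(H2SO4) = 2(1.008) + 32.06 + 4(16.00) = 98.076 g/mol.
M(NH3) = 14.01 + 3(1.008) = 17.034 g/mol.
43.01 kg = 43010 g.
n(H2SO4) = 43010 / 98.076 = 438.54 mol.
Step 1 gives a 1:1 ratio of H2SO4 to H2, so n(H2) = 438.54 mol.
In step 2 the H2:NH3 ratio is 3:2, so n(NH3) = 292.36 mol.
Mass of NH3 = 292.36 × 17.034 = 4980.0 g = 4.980 kg.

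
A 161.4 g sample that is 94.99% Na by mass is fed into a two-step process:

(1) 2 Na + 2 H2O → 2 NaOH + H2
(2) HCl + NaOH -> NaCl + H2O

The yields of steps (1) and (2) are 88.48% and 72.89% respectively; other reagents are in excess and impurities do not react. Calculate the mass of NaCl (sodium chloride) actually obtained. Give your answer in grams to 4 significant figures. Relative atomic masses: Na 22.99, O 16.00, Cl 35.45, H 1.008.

251.3 g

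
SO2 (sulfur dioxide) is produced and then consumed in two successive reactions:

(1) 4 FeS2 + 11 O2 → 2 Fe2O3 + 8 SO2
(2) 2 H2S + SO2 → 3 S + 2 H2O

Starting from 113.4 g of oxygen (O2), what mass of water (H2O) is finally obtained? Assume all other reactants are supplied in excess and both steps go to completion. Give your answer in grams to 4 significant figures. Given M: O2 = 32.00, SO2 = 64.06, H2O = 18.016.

92.86 g

n(O2) = 113.40 / 32.00 = 3.5438 mol.
Step 1 gives a 11:8 ratio of O2 to SO2, so n(SO2) = 2.5773 mol.
In step 2 the SO2:H2O ratio is 1:2, so n(H2O) = 5.1545 mol.
Mass of H2O = 5.1545 × 18.016 = 92.864 g.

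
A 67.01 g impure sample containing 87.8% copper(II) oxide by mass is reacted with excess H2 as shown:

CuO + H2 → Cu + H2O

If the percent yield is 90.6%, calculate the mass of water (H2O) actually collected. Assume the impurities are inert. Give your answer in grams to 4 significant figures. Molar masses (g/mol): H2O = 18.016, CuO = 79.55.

12.07 g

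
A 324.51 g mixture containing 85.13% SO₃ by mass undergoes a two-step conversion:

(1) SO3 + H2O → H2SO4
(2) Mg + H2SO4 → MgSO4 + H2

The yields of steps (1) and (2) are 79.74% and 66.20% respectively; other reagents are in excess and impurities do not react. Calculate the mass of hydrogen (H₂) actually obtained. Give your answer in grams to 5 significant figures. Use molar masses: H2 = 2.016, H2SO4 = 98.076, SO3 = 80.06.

Pure SO3 = 324.51 × 0.8513 = 276.255 g.
n(SO3) = 276.255 / 80.06 = 3.45060 mol.
Step 1 (SO3:H2SO4 = 1:1): theoretical n(H2SO4) = 3.45060 mol; at 79.74% yield, n(H2SO4) = 2.75151 mol.
Step 2 (H2SO4:H2 = 1:1): theoretical n(H2) = 2.75151 mol, so theoretical mass = 2.75151 × 2.016 = 5.54705 g.
At 66.20% yield, actual mass of H2 = 5.54705 × 0.6620 = 3.67215 g.

3.6721 g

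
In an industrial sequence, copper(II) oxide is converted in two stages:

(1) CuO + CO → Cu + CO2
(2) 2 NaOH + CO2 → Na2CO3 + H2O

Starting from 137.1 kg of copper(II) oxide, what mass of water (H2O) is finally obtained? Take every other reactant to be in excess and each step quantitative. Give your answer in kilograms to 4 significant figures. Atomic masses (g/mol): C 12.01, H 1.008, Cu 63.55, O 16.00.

M(CuO) = 63.55 + 16.00 = 79.55 g/mol.
M(H2O) = 2(1.008) + 16.00 = 18.016 g/mol.
137.1 kg = 137100 g.
n(CuO) = 137100 / 79.55 = 1723.4 mol.
Step 1 gives a 1:1 ratio of CuO to CO2, so n(CO2) = 1723.4 mol.
In step 2 the CO2:H2O ratio is 1:1, so n(H2O) = 1723.4 mol.
Mass of H2O = 1723.4 × 18.016 = 31050 g = 31.05 kg.

31.05 kg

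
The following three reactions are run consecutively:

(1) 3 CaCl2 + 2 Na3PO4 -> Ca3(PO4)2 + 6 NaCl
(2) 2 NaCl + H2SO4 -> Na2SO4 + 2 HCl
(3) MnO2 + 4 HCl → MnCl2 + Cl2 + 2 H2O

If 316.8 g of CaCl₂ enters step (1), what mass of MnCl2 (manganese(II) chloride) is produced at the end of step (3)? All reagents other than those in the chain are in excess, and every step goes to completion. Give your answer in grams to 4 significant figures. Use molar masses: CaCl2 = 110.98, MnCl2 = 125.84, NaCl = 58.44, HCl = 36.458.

179.6 g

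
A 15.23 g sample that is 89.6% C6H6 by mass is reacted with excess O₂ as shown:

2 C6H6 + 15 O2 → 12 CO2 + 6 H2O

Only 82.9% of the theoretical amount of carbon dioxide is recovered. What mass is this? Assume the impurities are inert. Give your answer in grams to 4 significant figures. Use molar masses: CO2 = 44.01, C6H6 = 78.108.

38.24 g

Pure C6H6 available = 15.23 g × 0.896 = 13.646 g.
n(C6H6) = 13.646 g / 78.108 g/mol = 0.17471 mol.
From the equation the C6H6:CO2 mole ratio is 2:12, so n(CO2) = 0.17471 × 12/2 = 1.0482 mol.
Mass of CO2 = 1.0482 mol × 44.01 g/mol = 46.133 g.
Actual mass collected = 46.133 g × 0.829 = 38.245 g.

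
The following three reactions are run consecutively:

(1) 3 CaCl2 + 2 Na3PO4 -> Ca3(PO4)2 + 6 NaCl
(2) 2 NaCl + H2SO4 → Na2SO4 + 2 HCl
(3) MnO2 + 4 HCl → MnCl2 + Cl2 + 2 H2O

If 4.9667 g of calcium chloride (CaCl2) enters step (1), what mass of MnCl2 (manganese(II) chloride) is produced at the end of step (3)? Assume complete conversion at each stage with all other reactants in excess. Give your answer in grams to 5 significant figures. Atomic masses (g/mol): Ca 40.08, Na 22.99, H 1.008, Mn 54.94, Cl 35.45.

2.8159 g

M(CaCl2) = 40.08 + 2(35.45) = 110.98 g/mol.
M(MnCl2) = 54.94 + 2(35.45) = 125.84 g/mol.
n(CaCl2) = 4.9667 / 110.98 = 0.0447531 mol.
Reaction (1): CaCl2→NaCl ratio 3:6 ⇒ n(NaCl) = 0.0895062 mol.
Reaction (2): NaCl→HCl ratio 2:2 ⇒ n(HCl) = 0.0895062 mol.
Reaction (3): HCl→MnCl2 ratio 4:1 ⇒ n(MnCl2) = 0.0223766 mol.
Mass of MnCl2 = 0.0223766 × 125.84 = 2.81587 g.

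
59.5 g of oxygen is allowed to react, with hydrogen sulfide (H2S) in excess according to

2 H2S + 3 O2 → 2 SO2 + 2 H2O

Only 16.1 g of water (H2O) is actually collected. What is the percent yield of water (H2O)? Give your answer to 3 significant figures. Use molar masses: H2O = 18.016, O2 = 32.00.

72.1 %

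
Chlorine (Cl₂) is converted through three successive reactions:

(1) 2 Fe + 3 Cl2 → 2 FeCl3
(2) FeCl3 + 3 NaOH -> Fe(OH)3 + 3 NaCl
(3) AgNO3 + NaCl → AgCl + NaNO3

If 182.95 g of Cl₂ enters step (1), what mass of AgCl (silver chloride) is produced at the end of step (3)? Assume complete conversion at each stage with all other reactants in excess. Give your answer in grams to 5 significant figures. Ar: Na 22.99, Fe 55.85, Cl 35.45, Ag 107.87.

M(Cl2) = 2(35.45) = 70.90 g/mol.
M(AgCl) = 107.87 + 35.45 = 143.32 g/mol.
n(Cl2) = 182.95 / 70.90 = 2.58039 mol.
Reaction (1): Cl2→FeCl3 ratio 3:2 ⇒ n(FeCl3) = 1.72026 mol.
Reaction (2): FeCl3→NaCl ratio 1:3 ⇒ n(NaCl) = 5.16079 mol.
Reaction (3): NaCl→AgCl ratio 1:1 ⇒ n(AgCl) = 5.16079 mol.
Mass of AgCl = 5.16079 × 143.32 = 739.644 g.

739.64 g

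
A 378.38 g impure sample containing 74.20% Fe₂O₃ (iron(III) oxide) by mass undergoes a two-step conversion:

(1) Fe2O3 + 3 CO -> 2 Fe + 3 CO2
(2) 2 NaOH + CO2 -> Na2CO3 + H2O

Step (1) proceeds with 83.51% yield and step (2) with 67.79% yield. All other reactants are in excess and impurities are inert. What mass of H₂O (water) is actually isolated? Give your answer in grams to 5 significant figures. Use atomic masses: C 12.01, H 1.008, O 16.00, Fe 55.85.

53.791 g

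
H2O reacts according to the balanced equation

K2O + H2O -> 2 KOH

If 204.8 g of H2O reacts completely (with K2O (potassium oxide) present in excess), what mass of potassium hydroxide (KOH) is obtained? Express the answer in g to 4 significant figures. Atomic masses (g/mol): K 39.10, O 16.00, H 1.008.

1276 g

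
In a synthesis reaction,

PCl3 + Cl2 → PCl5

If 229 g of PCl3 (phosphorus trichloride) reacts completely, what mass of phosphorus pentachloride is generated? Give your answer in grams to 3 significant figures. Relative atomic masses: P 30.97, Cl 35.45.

M(PCl3) = 30.97 + 3(35.45) = 137.32 g/mol.
M(PCl5) = 30.97 + 5(35.45) = 208.22 g/mol.
n(PCl3) = 229.0 g / 137.32 g/mol = 1.668 mol.
From the equation the PCl3:PCl5 mole ratio is 1:1, so n(PCl5) = 1.668 × 1/1 = 1.668 mol.
Mass of PCl5 = 1.668 mol × 208.22 g/mol = 347.2 g.

347 g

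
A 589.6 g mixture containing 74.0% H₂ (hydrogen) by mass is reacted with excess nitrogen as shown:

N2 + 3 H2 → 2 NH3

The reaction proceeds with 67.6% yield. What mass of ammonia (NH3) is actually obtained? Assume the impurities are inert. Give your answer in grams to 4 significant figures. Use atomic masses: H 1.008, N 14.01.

1661 g

Pure H2 available = 589.6 g × 0.740 = 436.30 g.
M(H2) = 2(1.008) = 2.016 g/mol.
M(NH3) = 14.01 + 3(1.008) = 17.034 g/mol.
n(H2) = 436.30 g / 2.016 g/mol = 216.42 mol.
From the equation the H2:NH3 mole ratio is 3:2, so n(NH3) = 216.42 × 2/3 = 144.28 mol.
Mass of NH3 = 144.28 mol × 17.034 g/mol = 2457.7 g.
Actual mass collected = 2457.7 g × 0.676 = 1661.4 g.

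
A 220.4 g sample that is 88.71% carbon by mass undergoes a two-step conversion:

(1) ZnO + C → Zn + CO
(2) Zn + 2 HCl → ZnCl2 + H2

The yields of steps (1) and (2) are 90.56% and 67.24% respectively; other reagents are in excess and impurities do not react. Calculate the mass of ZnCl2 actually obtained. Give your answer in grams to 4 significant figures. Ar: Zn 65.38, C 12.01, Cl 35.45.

1351 g

Pure C = 220.4 × 0.8871 = 195.52 g.
M(C) = 12.01 g/mol.
M(ZnCl2) = 65.38 + 2(35.45) = 136.28 g/mol.
n(C) = 195.52 / 12.01 = 16.280 mol.
Step 1 (C:Zn = 1:1): theoretical n(Zn) = 16.280 mol; at 90.56% yield, n(Zn) = 14.743 mol.
Step 2 (Zn:ZnCl2 = 1:1): theoretical n(ZnCl2) = 14.743 mol, so theoretical mass = 14.743 × 136.28 = 2009.1 g.
At 67.24% yield, actual mass of ZnCl2 = 2009.1 × 0.6724 = 1350.9 g.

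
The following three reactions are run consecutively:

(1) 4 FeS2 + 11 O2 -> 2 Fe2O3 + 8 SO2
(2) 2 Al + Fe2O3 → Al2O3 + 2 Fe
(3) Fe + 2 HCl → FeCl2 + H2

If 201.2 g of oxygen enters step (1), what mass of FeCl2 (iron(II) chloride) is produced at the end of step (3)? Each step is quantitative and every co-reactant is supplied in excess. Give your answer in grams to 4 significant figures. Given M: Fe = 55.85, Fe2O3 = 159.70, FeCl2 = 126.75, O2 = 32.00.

n(O2) = 201.2 / 32.00 = 6.2875 mol.
Reaction (1): O2→Fe2O3 ratio 11:2 ⇒ n(Fe2O3) = 1.1432 mol.
Reaction (2): Fe2O3→Fe ratio 1:2 ⇒ n(Fe) = 2.2864 mol.
Reaction (3): Fe→FeCl2 ratio 1:1 ⇒ n(FeCl2) = 2.2864 mol.
Mass of FeCl2 = 2.2864 × 126.75 = 289.80 g.

289.8 g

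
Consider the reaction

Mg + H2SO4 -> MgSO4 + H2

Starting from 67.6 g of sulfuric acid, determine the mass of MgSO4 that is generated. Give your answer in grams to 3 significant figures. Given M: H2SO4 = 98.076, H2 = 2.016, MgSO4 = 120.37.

83.0 g

n(H2SO4) = 67.60 g / 98.076 g/mol = 0.6893 mol.
From the equation the H2SO4:MgSO4 mole ratio is 1:1, so n(MgSO4) = 0.6893 × 1/1 = 0.6893 mol.
Mass of MgSO4 = 0.6893 mol × 120.37 g/mol = 82.97 g.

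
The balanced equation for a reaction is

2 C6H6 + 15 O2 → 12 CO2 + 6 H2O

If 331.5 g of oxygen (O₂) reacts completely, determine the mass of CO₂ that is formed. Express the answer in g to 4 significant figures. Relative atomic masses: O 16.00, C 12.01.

M(O2) = 2(16.00) = 32.00 g/mol.
M(CO2) = 12.01 + 2(16.00) = 44.01 g/mol.
n(O2) = 331.50 g / 32.00 g/mol = 10.359 mol.
From the equation the O2:CO2 mole ratio is 15:12, so n(CO2) = 10.359 × 12/15 = 8.2875 mol.
Mass of CO2 = 8.2875 mol × 44.01 g/mol = 364.73 g.

364.7 g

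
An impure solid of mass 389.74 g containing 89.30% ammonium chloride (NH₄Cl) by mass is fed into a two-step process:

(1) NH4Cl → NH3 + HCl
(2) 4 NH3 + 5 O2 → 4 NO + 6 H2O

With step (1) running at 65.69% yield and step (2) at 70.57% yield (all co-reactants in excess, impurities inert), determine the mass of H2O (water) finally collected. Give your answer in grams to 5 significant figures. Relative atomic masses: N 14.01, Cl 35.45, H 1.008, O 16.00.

81.509 g

Pure NH4Cl = 389.74 × 0.8930 = 348.038 g.
M(NH4Cl) = 14.01 + 4(1.008) + 35.45 = 53.492 g/mol.
M(H2O) = 2(1.008) + 16.00 = 18.016 g/mol.
n(NH4Cl) = 348.038 / 53.492 = 6.50635 mol.
Step 1 (NH4Cl:NH3 = 1:1): theoretical n(NH3) = 6.50635 mol; at 65.69% yield, n(NH3) = 4.27402 mol.
Step 2 (NH3:H2O = 4:6): theoretical n(H2O) = 6.41103 mol, so theoretical mass = 6.41103 × 18.016 = 115.501 g.
At 70.57% yield, actual mass of H2O = 115.501 × 0.7057 = 81.5092 g.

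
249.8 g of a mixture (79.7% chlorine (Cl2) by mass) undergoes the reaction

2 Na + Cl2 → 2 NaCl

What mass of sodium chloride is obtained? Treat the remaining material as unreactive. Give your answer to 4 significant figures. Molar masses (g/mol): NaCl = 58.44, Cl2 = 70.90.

328.2 g

Mass of pure Cl2 = 249.8 g × 0.797 = 199.09 g.
n(Cl2) = 199.09 g / 70.90 g/mol = 2.8080 mol.
From the equation the Cl2:NaCl mole ratio is 1:2, so n(NaCl) = 2.8080 × 2/1 = 5.6161 mol.
Mass of NaCl = 5.6161 mol × 58.44 g/mol = 328.20 g.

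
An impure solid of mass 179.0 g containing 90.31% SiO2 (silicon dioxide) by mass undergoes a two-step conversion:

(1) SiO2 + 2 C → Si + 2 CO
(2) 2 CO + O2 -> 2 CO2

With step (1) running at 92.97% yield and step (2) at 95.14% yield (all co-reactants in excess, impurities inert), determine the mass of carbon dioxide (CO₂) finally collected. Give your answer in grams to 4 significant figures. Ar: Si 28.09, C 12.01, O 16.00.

209.4 g

Pure SiO2 = 179.0 × 0.9031 = 161.65 g.
M(SiO2) = 28.09 + 2(16.00) = 60.09 g/mol.
M(CO2) = 12.01 + 2(16.00) = 44.01 g/mol.
n(SiO2) = 161.65 / 60.09 = 2.6902 mol.
Step 1 (SiO2:CO = 1:2): theoretical n(CO) = 5.3804 mol; at 92.97% yield, n(CO) = 5.0022 mol.
Step 2 (CO:CO2 = 2:2): theoretical n(CO2) = 5.0022 mol, so theoretical mass = 5.0022 × 44.01 = 220.15 g.
At 95.14% yield, actual mass of CO2 = 220.15 × 0.9514 = 209.45 g.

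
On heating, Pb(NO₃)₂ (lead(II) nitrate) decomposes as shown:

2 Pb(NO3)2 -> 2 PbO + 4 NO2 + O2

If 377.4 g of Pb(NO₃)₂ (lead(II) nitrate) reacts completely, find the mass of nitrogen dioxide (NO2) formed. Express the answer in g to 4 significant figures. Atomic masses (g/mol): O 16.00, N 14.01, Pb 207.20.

104.8 g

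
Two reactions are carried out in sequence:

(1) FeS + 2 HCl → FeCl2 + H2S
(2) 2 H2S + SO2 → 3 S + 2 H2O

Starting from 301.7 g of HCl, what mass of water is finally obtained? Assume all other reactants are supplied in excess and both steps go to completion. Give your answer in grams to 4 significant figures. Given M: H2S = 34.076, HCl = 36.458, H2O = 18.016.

74.54 g

n(HCl) = 301.70 / 36.458 = 8.2753 mol.
Step 1 gives a 2:1 ratio of HCl to H2S, so n(H2S) = 4.1376 mol.
In step 2 the H2S:H2O ratio is 2:2, so n(H2O) = 4.1376 mol.
Mass of H2O = 4.1376 × 18.016 = 74.544 g.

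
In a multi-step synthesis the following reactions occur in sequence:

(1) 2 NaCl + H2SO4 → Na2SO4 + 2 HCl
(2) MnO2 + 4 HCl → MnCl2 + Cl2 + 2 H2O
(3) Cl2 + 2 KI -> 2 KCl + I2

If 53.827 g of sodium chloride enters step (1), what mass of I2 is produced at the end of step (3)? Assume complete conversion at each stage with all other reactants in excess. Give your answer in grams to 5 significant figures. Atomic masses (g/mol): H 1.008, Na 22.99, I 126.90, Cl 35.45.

58.442 g

M(NaCl) = 22.99 + 35.45 = 58.44 g/mol.
M(I2) = 2(126.90) = 253.80 g/mol.
n(NaCl) = 53.827 / 58.44 = 0.921064 mol.
Reaction (1): NaCl→HCl ratio 2:2 ⇒ n(HCl) = 0.921064 mol.
Reaction (2): HCl→Cl2 ratio 4:1 ⇒ n(Cl2) = 0.230266 mol.
Reaction (3): Cl2→I2 ratio 1:1 ⇒ n(I2) = 0.230266 mol.
Mass of I2 = 0.230266 × 253.80 = 58.4415 g.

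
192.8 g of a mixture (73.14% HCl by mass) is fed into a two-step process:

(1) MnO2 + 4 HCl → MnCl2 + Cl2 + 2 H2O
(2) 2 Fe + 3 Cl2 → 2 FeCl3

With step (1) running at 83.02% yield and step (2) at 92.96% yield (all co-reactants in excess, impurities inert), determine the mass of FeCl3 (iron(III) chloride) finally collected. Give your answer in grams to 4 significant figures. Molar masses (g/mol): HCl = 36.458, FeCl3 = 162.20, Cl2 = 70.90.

Pure HCl = 192.8 × 0.7314 = 141.01 g.
n(HCl) = 141.01 / 36.458 = 3.8678 mol.
Step 1 (HCl:Cl2 = 4:1): theoretical n(Cl2) = 0.96696 mol; at 83.02% yield, n(Cl2) = 0.80277 mol.
Step 2 (Cl2:FeCl3 = 3:2): theoretical n(FeCl3) = 0.53518 mol, so theoretical mass = 0.53518 × 162.20 = 86.806 g.
At 92.96% yield, actual mass of FeCl3 = 86.806 × 0.9296 = 80.695 g.

80.70 g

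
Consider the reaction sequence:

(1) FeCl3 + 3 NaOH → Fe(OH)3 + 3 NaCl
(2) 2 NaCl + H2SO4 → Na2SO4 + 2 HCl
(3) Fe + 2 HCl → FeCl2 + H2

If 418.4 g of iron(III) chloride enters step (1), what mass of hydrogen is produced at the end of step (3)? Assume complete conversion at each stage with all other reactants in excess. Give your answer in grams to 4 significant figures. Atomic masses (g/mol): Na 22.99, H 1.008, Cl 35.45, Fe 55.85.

7.801 g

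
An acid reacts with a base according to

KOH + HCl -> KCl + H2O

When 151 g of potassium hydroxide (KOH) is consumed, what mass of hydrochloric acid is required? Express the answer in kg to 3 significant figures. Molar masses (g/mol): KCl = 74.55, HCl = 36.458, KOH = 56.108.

0.0981 kg

n(KOH) = 151.0 g / 56.108 g/mol = 2.691 mol.
From the equation the KOH:HCl mole ratio is 1:1, so n(HCl) = 2.691 × 1/1 = 2.691 mol.
Mass of HCl = 2.691 mol × 36.458 g/mol = 98.12 g.
Converting to kg: 98.12 g = 0.0981 kg.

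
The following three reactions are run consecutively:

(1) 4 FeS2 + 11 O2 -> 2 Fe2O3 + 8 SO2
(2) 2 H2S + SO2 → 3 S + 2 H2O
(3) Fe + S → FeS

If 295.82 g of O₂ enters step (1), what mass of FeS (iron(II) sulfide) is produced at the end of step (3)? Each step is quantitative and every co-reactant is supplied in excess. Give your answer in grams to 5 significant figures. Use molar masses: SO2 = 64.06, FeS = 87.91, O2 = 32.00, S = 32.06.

1773.1 g

n(O2) = 295.82 / 32.00 = 9.24437 mol.
Reaction (1): O2→SO2 ratio 11:8 ⇒ n(SO2) = 6.72318 mol.
Reaction (2): SO2→S ratio 1:3 ⇒ n(S) = 20.1695 mol.
Reaction (3): S→FeS ratio 1:1 ⇒ n(FeS) = 20.1695 mol.
Mass of FeS = 20.1695 × 87.91 = 1773.10 g.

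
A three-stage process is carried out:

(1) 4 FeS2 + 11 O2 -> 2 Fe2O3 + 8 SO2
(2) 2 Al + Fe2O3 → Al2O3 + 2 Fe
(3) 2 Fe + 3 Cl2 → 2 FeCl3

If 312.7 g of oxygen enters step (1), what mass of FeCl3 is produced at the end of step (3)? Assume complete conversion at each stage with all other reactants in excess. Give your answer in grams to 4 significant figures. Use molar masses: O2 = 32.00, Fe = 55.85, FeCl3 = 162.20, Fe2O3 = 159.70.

576.4 g

n(O2) = 312.7 / 32.00 = 9.7719 mol.
Reaction (1): O2→Fe2O3 ratio 11:2 ⇒ n(Fe2O3) = 1.7767 mol.
Reaction (2): Fe2O3→Fe ratio 1:2 ⇒ n(Fe) = 3.5534 mol.
Reaction (3): Fe→FeCl3 ratio 2:2 ⇒ n(FeCl3) = 3.5534 mol.
Mass of FeCl3 = 3.5534 × 162.20 = 576.36 g.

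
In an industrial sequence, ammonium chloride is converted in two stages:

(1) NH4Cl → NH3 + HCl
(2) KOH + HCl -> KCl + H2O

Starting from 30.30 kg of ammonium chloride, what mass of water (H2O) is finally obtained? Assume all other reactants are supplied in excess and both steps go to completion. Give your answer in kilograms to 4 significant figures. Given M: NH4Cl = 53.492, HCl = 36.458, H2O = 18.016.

30.30 kg = 30300 g.
n(NH4Cl) = 30300 / 53.492 = 566.44 mol.
Step 1 gives a 1:1 ratio of NH4Cl to HCl, so n(HCl) = 566.44 mol.
In step 2 the HCl:H2O ratio is 1:1, so n(H2O) = 566.44 mol.
Mass of H2O = 566.44 × 18.016 = 10205 g = 10.20 kg.

10.20 kg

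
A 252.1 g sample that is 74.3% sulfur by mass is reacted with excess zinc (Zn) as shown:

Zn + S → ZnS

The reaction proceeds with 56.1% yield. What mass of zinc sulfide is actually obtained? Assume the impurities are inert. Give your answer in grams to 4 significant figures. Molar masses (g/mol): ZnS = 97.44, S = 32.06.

Pure S available = 252.1 g × 0.743 = 187.31 g.
n(S) = 187.31 g / 32.06 g/mol = 5.8425 mol.
From the equation the S:ZnS mole ratio is 1:1, so n(ZnS) = 5.8425 × 1/1 = 5.8425 mol.
Mass of ZnS = 5.8425 mol × 97.44 g/mol = 569.29 g.
Actual mass collected = 569.29 g × 0.561 = 319.37 g.

319.4 g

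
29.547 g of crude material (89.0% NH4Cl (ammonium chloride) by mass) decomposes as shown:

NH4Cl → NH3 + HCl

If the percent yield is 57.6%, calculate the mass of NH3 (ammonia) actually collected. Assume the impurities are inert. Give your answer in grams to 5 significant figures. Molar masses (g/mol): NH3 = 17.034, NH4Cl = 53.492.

Pure NH4Cl available = 29.547 g × 0.890 = 26.2968 g.
n(NH4Cl) = 26.2968 g / 53.492 g/mol = 0.491603 mol.
From the equation the NH4Cl:NH3 mole ratio is 1:1, so n(NH3) = 0.491603 × 1/1 = 0.491603 mol.
Mass of NH3 = 0.491603 mol × 17.034 g/mol = 8.37397 g.
Actual mass collected = 8.37397 g × 0.576 = 4.82340 g.

4.8234 g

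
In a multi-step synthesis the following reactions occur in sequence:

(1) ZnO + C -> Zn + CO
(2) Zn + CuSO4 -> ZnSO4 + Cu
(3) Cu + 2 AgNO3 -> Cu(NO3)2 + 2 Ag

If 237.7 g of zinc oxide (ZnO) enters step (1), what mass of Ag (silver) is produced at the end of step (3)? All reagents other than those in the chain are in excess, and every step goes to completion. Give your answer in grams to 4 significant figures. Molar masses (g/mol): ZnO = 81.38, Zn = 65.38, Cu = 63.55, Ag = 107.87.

n(ZnO) = 237.7 / 81.38 = 2.9209 mol.
Reaction (1): ZnO→Zn ratio 1:1 ⇒ n(Zn) = 2.9209 mol.
Reaction (2): Zn→Cu ratio 1:1 ⇒ n(Cu) = 2.9209 mol.
Reaction (3): Cu→Ag ratio 1:2 ⇒ n(Ag) = 5.8417 mol.
Mass of Ag = 5.8417 × 107.87 = 630.15 g.

630.1 g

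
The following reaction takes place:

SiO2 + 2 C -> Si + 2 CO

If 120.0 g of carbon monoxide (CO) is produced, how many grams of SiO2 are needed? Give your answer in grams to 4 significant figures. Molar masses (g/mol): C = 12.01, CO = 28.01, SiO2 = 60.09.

n(CO) = 120.00 g / 28.01 g/mol = 4.2842 mol.
From the equation the CO:SiO2 mole ratio is 2:1, so n(SiO2) = 4.2842 × 1/2 = 2.1421 mol.
Mass of SiO2 = 2.1421 mol × 60.09 g/mol = 128.72 g.

128.7 g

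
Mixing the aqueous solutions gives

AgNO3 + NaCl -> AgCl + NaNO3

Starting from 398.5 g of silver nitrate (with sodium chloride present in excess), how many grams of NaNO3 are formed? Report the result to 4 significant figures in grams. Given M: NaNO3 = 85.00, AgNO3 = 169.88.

199.4 g

n(AgNO3) = 398.50 g / 169.88 g/mol = 2.3458 mol.
From the equation the AgNO3:NaNO3 mole ratio is 1:1, so n(NaNO3) = 2.3458 × 1/1 = 2.3458 mol.
Mass of NaNO3 = 2.3458 mol × 85.00 g/mol = 199.39 g.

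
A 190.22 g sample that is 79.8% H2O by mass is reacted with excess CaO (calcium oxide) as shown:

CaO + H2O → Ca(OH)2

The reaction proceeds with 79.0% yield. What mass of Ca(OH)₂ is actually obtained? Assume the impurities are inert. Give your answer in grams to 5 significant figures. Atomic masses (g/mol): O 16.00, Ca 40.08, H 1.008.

Pure H2O available = 190.22 g × 0.798 = 151.796 g.
M(H2O) = 2(1.008) + 16.00 = 18.016 g/mol.
M(Ca(OH)2) = 40.08 + 2(16.00) + 2(1.008) = 74.096 g/mol.
n(H2O) = 151.796 g / 18.016 g/mol = 8.42560 mol.
From the equation the H2O:Ca(OH)2 mole ratio is 1:1, so n(Ca(OH)2) = 8.42560 × 1/1 = 8.42560 mol.
Mass of Ca(OH)2 = 8.42560 mol × 74.096 g/mol = 624.303 g.
Actual mass collected = 624.303 g × 0.790 = 493.199 g.

493.20 g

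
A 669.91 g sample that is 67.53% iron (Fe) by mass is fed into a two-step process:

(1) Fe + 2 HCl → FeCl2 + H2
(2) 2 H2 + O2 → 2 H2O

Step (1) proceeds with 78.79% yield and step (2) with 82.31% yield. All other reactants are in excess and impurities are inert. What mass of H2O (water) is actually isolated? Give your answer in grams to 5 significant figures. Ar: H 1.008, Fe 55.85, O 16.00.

Pure Fe = 669.91 × 0.6753 = 452.390 g.
M(Fe) = 55.85 g/mol.
M(H2O) = 2(1.008) + 16.00 = 18.016 g/mol.
n(Fe) = 452.390 / 55.85 = 8.10009 mol.
Step 1 (Fe:H2 = 1:1): theoretical n(H2) = 8.10009 mol; at 78.79% yield, n(H2) = 6.38206 mol.
Step 2 (H2:H2O = 2:2): theoretical n(H2O) = 6.38206 mol, so theoretical mass = 6.38206 × 18.016 = 114.979 g.
At 82.31% yield, actual mass of H2O = 114.979 × 0.8231 = 94.6394 g.

94.639 g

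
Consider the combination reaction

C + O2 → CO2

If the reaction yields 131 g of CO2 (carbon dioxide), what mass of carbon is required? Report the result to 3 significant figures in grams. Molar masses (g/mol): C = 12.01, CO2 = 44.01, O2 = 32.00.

n(CO2) = 131.0 g / 44.01 g/mol = 2.977 mol.
From the equation the CO2:C mole ratio is 1:1, so n(C) = 2.977 × 1/1 = 2.977 mol.
Mass of C = 2.977 mol × 12.01 g/mol = 35.75 g.

35.7 g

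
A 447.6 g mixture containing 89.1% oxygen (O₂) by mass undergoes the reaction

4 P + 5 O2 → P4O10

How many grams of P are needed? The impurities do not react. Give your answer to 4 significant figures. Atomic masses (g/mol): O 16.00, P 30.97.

308.8 g

Mass of pure O2 = 447.6 g × 0.891 = 398.81 g.
M(O2) = 2(16.00) = 32.00 g/mol.
M(P) = 30.97 g/mol.
n(O2) = 398.81 g / 32.00 g/mol = 12.463 mol.
From the equation the O2:P mole ratio is 5:4, so n(P) = 12.463 × 4/5 = 9.9703 mol.
Mass of P = 9.9703 mol × 30.97 g/mol = 308.78 g.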